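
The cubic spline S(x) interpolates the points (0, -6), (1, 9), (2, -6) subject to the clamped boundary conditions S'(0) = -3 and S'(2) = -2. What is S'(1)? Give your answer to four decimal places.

1.2500

With M_i denoting the second derivative at x_i, h_i = 1, 1, and Δ_i = (y_(i+1) − y_i)/h_i = 15, -15:
  1·M_0 + 4·M_1 + 1·M_2 = 6(Δ_1 - Δ_0) = -180
Clamped end conditions give two more equations: 2h_0·M_0 + h_0·M_1 = 6(Δ_0 - S'(0)) = 108 and h_1·M_1 + 2h_1·M_2 = 6(S'(2) - Δ_1) = 78.
Forward elimination and back-substitution give M_0 = 199/2, M_1 = -91, M_2 = 169/2.
On [1, 2], S'(x) = b_1 + 2c_1·(x - 1) + 3d_1·(x - 1)² with b_1 = Δ_1 - h_1(2M_1 + M_2)/6 = 5/4, c_1 = M_1/2 = -91/2, d_1 = (M_2 - M_1)/(6h_1) = 117/4. So S'(1) = 5/4.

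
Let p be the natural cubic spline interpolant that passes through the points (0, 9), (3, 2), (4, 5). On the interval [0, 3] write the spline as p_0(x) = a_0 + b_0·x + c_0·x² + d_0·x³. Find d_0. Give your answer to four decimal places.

With M_i denoting the second derivative at x_i, h_i = 3, 1, and Δ_i = (y_(i+1) − y_i)/h_i = -7/3, 3:
  3·M_0 + 8·M_1 + 1·M_2 = 6(Δ_1 - Δ_0) = 32
Natural end conditions: M_0 = M_2 = 0.
Solving: M_0 = 0, M_1 = 4, M_2 = 0.
On [0, 3], with p_0(x) = a_0 + b_0·x + c_0·x² + d_0·x³: c_0 = M_0/2 = 0, d_0 = (M_1 - M_0)/(6h_0) = 2/9, b_0 = Δ_0 - h_0(2M_0 + M_1)/6 = -13/3.

0.2222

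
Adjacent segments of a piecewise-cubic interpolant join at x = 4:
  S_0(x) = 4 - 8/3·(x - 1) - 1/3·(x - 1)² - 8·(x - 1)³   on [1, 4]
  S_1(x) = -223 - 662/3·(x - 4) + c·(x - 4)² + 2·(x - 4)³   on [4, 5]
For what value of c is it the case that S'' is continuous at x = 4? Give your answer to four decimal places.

-72.3333

S_0''(x) = -2/3 - 48·(x - 1), so S_0''(4) = -434/3. On the right, S_1''(4) = 2c, so c = -217/3.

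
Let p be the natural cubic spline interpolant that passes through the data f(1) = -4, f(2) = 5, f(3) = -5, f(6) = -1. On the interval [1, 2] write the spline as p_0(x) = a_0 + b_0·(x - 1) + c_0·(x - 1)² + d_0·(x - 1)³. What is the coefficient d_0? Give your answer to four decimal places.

-5.2688

Let M_i = p''(x_i). Step sizes h_i = 1, 1, 3; slopes of the chords Δ_i = (y_(i+1) - y_i)/h_i = 9, -10, 4/3.
  1·M_0 + 4·M_1 + 1·M_2 = 6(Δ_1 - Δ_0) = -114
  1·M_1 + 8·M_2 + 3·M_3 = 6(Δ_2 - Δ_1) = 68
Natural end conditions: M_0 = M_3 = 0.
Forward elimination and back-substitution give M_0 = 0, M_1 = -980/31, M_2 = 386/31, M_3 = 0.
On [1, 2], with p_0(x) = a_0 + b_0·(x - 1) + c_0·(x - 1)² + d_0·(x - 1)³: c_0 = M_0/2 = 0, d_0 = (M_1 - M_0)/(6h_0) = -490/93, b_0 = Δ_0 - h_0(2M_0 + M_1)/6 = 1327/93.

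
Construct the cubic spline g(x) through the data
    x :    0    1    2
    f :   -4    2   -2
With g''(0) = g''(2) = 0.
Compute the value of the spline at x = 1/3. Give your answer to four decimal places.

-1.2593

With M_i denoting the second derivative at x_i, h_i = 1, 1, and Δ_i = (y_(i+1) − y_i)/h_i = 6, -4:
  1·M_0 + 4·M_1 + 1·M_2 = 6(Δ_1 - Δ_0) = -60
Natural end conditions: M_0 = M_2 = 0.
Hence M_0 = 0, M_1 = -15, M_2 = 0.
On [0, 1], g(x) = -4 + 17/2·x + 0·x² - 5/2·x³.
With x = 1/3: g(1/3) = -34/27.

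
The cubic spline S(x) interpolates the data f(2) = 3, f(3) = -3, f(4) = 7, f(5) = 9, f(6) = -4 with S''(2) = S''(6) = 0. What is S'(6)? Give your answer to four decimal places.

-16.1607

With M_i denoting the second derivative at x_i, h_i = 1, 1, 1, 1, and Δ_i = (y_(i+1) − y_i)/h_i = -6, 10, 2, -13:
  1·M_0 + 4·M_1 + 1·M_2 = 6(Δ_1 - Δ_0) = 96
  1·M_1 + 4·M_2 + 1·M_3 = 6(Δ_2 - Δ_1) = -48
  1·M_2 + 4·M_3 + 1·M_4 = 6(Δ_3 - Δ_2) = -90
Natural end conditions: M_0 = M_4 = 0.
Solving the tridiagonal system: M_0 = 0, M_1 = 771/28, M_2 = -99/7, M_3 = -531/28, M_4 = 0.
On [5, 6], S'(x) = b_3 + 2c_3·(x - 5) + 3d_3·(x - 5)² with b_3 = Δ_3 - h_3(2M_3 + M_4)/6 = -187/28, c_3 = M_3/2 = -531/56, d_3 = (M_4 - M_3)/(6h_3) = 177/56. So S'(6) = -905/56.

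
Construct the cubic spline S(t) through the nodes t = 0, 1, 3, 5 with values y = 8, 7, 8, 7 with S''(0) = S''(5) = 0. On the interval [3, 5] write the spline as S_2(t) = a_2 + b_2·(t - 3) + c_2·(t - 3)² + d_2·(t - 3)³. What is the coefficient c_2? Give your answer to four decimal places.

-0.6136

Put m_i = S'' at the i-th knot. Here h = (1, 2, 2) and Δ = (-1, 1/2, -1/2), so the interior equations h_(i-1)·m_(i-1) + 2(h_(i-1)+h_i)·m_i + h_i·m_(i+1) = 6(Δ_i − Δ_(i-1)) read
  1·m_0 + 6·m_1 + 2·m_2 = 6(Δ_1 - Δ_0) = 9
  2·m_1 + 8·m_2 + 2·m_3 = 6(Δ_2 - Δ_1) = -6
Natural end conditions: m_0 = m_3 = 0.
Forward elimination and back-substitution give m_0 = 0, m_1 = 21/11, m_2 = -27/22, m_3 = 0.
On [3, 5], with S_2(t) = a_2 + b_2·(t - 3) + c_2·(t - 3)² + d_2·(t - 3)³: c_2 = m_2/2 = -27/44, d_2 = (m_3 - m_2)/(6h_2) = 9/88, b_2 = Δ_2 - h_2(2m_2 + m_3)/6 = 7/22.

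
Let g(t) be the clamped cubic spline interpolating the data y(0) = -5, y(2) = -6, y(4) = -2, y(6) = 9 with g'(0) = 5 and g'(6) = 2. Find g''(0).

-10

Write m_i for g''(x_i). With h_i = 2, 2, 2 and divided differences Δ_i = -1/2, 2, 11/2, the continuity of g' gives the tridiagonal system
  2·m_0 + 8·m_1 + 2·m_2 = 6(Δ_1 - Δ_0) = 15
  2·m_1 + 8·m_2 + 2·m_3 = 6(Δ_2 - Δ_1) = 21
Clamped end conditions give two more equations: 2h_0·m_0 + h_0·m_1 = 6(Δ_0 - g'(0)) = -33 and h_2·m_2 + 2h_2·m_3 = 6(g'(6) - Δ_2) = -21.
Forward elimination and back-substitution give m_0 = -10, m_1 = 7/2, m_2 = 7/2, m_3 = -7.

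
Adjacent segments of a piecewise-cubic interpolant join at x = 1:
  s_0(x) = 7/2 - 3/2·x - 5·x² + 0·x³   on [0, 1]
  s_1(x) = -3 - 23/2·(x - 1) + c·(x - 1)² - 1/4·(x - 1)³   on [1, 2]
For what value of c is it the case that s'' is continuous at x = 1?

s_0''(x) = -10 + 0·x, so s_0''(1) = -10. On the right, s_1''(1) = 2c, so c = -5.

-5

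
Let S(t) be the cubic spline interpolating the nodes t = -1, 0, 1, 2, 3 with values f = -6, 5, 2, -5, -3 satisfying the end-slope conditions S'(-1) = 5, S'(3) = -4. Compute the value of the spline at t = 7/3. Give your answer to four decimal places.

With M_i denoting the second derivative at x_i, h_i = 1, 1, 1, 1, and Δ_i = (y_(i+1) − y_i)/h_i = 11, -3, -7, 2:
  1·M_0 + 4·M_1 + 1·M_2 = 6(Δ_1 - Δ_0) = -84
  1·M_1 + 4·M_2 + 1·M_3 = 6(Δ_2 - Δ_1) = -24
  1·M_2 + 4·M_3 + 1·M_4 = 6(Δ_3 - Δ_2) = 54
Clamped end conditions give two more equations: 2h_0·M_0 + h_0·M_1 = 6(Δ_0 - S'(-1)) = 36 and h_3·M_3 + 2h_3·M_4 = 6(S'(3) - Δ_3) = -36.
Hence M_0 = 447/14, M_1 = -195/7, M_2 = -9/2, M_3 = 153/7, M_4 = -405/14.
On [2, 3], S(t) = -5 - 13/28·(t - 2) + 153/14·(t - 2)² - 237/28·(t - 2)³.
With (t - 2) = 1/3: S(7/3) = -268/63.

-4.2540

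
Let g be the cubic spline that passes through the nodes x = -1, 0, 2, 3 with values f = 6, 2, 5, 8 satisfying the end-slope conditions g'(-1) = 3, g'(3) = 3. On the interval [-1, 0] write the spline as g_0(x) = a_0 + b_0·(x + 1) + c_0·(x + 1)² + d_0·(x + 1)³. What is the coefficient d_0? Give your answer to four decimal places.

6.1571

Put m_i = g'' at the i-th knot. Here h = (1, 2, 1) and Δ = (-4, 3/2, 3), so the interior equations h_(i-1)·m_(i-1) + 2(h_(i-1)+h_i)·m_i + h_i·m_(i+1) = 6(Δ_i − Δ_(i-1)) read
  1·m_0 + 6·m_1 + 2·m_2 = 6(Δ_1 - Δ_0) = 33
  2·m_1 + 6·m_2 + 1·m_3 = 6(Δ_2 - Δ_1) = 9
Clamped end conditions give two more equations: 2h_0·m_0 + h_0·m_1 = 6(Δ_0 - g'(-1)) = -42 and h_2·m_2 + 2h_2·m_3 = 6(g'(3) - Δ_2) = 0.
Forward elimination and back-substitution give m_0 = -921/35, m_1 = 372/35, m_2 = -78/35, m_3 = 39/35.
On [-1, 0], with g_0(x) = a_0 + b_0·(x + 1) + c_0·(x + 1)² + d_0·(x + 1)³: c_0 = m_0/2 = -921/70, d_0 = (m_1 - m_0)/(6h_0) = 431/70, b_0 = Δ_0 - h_0(2m_0 + m_1)/6 = 3.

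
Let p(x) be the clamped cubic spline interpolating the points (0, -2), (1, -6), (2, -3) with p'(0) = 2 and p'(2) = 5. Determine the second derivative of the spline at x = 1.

18

With m_i denoting the second derivative at x_i, h_i = 1, 1, and Δ_i = (y_(i+1) − y_i)/h_i = -4, 3:
  1·m_0 + 4·m_1 + 1·m_2 = 6(Δ_1 - Δ_0) = 42
Clamped end conditions give two more equations: 2h_0·m_0 + h_0·m_1 = 6(Δ_0 - p'(0)) = -36 and h_1·m_1 + 2h_1·m_2 = 6(p'(2) - Δ_1) = 12.
Solving the tridiagonal system: m_0 = -27, m_1 = 18, m_2 = -3.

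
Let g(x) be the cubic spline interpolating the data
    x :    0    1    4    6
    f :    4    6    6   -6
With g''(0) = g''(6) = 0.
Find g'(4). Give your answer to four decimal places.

-3.6338

Let σ_i = g''(x_i). Step sizes h_i = 1, 3, 2; slopes of the chords Δ_i = (y_(i+1) - y_i)/h_i = 2, 0, -6.
  1·σ_0 + 8·σ_1 + 3·σ_2 = 6(Δ_1 - Δ_0) = -12
  3·σ_1 + 10·σ_2 + 2·σ_3 = 6(Δ_2 - Δ_1) = -36
Natural end conditions: σ_0 = σ_3 = 0.
Forward elimination and back-substitution give σ_0 = 0, σ_1 = -12/71, σ_2 = -252/71, σ_3 = 0.
On [4, 6], g'(x) = b_2 + 2c_2·(x - 4) + 3d_2·(x - 4)² with b_2 = Δ_2 - h_2(2σ_2 + σ_3)/6 = -258/71, c_2 = σ_2/2 = -126/71, d_2 = (σ_3 - σ_2)/(6h_2) = 21/71. So g'(4) = -258/71.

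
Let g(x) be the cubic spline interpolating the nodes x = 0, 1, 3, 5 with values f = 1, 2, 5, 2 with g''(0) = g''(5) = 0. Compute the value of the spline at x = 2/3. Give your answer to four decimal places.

1.5825

Write M_i for g''(x_i). With h_i = 1, 2, 2 and divided differences Δ_i = 1, 3/2, -3/2, the continuity of g' gives the tridiagonal system
  1·M_0 + 6·M_1 + 2·M_2 = 6(Δ_1 - Δ_0) = 3
  2·M_1 + 8·M_2 + 2·M_3 = 6(Δ_2 - Δ_1) = -18
Natural end conditions: M_0 = M_3 = 0.
Solving: M_0 = 0, M_1 = 15/11, M_2 = -57/22, M_3 = 0.
On [0, 1], g(x) = 1 + 17/22·x + 0·x² + 5/22·x³.
With x = 2/3: g(2/3) = 470/297.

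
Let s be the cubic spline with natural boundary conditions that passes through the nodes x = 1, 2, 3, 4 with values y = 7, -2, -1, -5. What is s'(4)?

-6

Put M_i = s'' at the i-th knot. Here h = (1, 1, 1) and Δ = (-9, 1, -4), so the interior equations h_(i-1)·M_(i-1) + 2(h_(i-1)+h_i)·M_i + h_i·M_(i+1) = 6(Δ_i − Δ_(i-1)) read
  1·M_0 + 4·M_1 + 1·M_2 = 6(Δ_1 - Δ_0) = 60
  1·M_1 + 4·M_2 + 1·M_3 = 6(Δ_2 - Δ_1) = -30
Natural end conditions: M_0 = M_3 = 0.
Forward elimination and back-substitution give M_0 = 0, M_1 = 18, M_2 = -12, M_3 = 0.
On [3, 4], s'(x) = b_2 + 2c_2·(x - 3) + 3d_2·(x - 3)² with b_2 = Δ_2 - h_2(2M_2 + M_3)/6 = 0, c_2 = M_2/2 = -6, d_2 = (M_3 - M_2)/(6h_2) = 2. So s'(4) = -6.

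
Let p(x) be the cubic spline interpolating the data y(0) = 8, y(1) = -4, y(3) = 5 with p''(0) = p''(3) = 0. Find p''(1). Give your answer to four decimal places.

Put m_i = p'' at the i-th knot. Here h = (1, 2) and Δ = (-12, 9/2), so the interior equations h_(i-1)·m_(i-1) + 2(h_(i-1)+h_i)·m_i + h_i·m_(i+1) = 6(Δ_i − Δ_(i-1)) read
  1·m_0 + 6·m_1 + 2·m_2 = 6(Δ_1 - Δ_0) = 99
Natural end conditions: m_0 = m_2 = 0.
Solving the tridiagonal system: m_0 = 0, m_1 = 33/2, m_2 = 0.

16.5000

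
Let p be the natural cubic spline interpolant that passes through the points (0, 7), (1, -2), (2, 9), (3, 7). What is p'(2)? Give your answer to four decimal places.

Put M_i = p'' at the i-th knot. Here h = (1, 1, 1) and Δ = (-9, 11, -2), so the interior equations h_(i-1)·M_(i-1) + 2(h_(i-1)+h_i)·M_i + h_i·M_(i+1) = 6(Δ_i − Δ_(i-1)) read
  1·M_0 + 4·M_1 + 1·M_2 = 6(Δ_1 - Δ_0) = 120
  1·M_1 + 4·M_2 + 1·M_3 = 6(Δ_2 - Δ_1) = -78
Natural end conditions: M_0 = M_3 = 0.
Hence M_0 = 0, M_1 = 186/5, M_2 = -144/5, M_3 = 0.
On [2, 3], p'(x) = b_2 + 2c_2·(x - 2) + 3d_2·(x - 2)² with b_2 = Δ_2 - h_2(2M_2 + M_3)/6 = 38/5, c_2 = M_2/2 = -72/5, d_2 = (M_3 - M_2)/(6h_2) = 24/5. So p'(2) = 38/5.

7.6000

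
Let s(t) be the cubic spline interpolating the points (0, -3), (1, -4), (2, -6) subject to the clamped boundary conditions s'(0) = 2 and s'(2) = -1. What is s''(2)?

3

Let M_i = s''(x_i). Step sizes h_i = 1, 1; slopes of the chords Δ_i = (y_(i+1) - y_i)/h_i = -1, -2.
  1·M_0 + 4·M_1 + 1·M_2 = 6(Δ_1 - Δ_0) = -6
Clamped end conditions give two more equations: 2h_0·M_0 + h_0·M_1 = 6(Δ_0 - s'(0)) = -18 and h_1·M_1 + 2h_1·M_2 = 6(s'(2) - Δ_1) = 6.
Solving: M_0 = -9, M_1 = 0, M_2 = 3.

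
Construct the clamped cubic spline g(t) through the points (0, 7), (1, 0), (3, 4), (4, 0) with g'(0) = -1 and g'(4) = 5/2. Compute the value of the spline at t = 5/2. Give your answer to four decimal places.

With m_i denoting the second derivative at x_i, h_i = 1, 2, 1, and Δ_i = (y_(i+1) − y_i)/h_i = -7, 2, -4:
  1·m_0 + 6·m_1 + 2·m_2 = 6(Δ_1 - Δ_0) = 54
  2·m_1 + 6·m_2 + 1·m_3 = 6(Δ_2 - Δ_1) = -36
Clamped end conditions give two more equations: 2h_0·m_0 + h_0·m_1 = 6(Δ_0 - g'(0)) = -36 and h_2·m_2 + 2h_2·m_3 = 6(g'(4) - Δ_2) = 39.
Solving: m_0 = -968/35, m_1 = 676/35, m_2 = -599/35, m_3 = 982/35.
On [1, 3], g(t) = 0 - 181/35·(t - 1) + 338/35·(t - 1)² - 85/28·(t - 1)³.
With (t - 1) = 3/2: g(5/2) = 4173/1120.

3.7259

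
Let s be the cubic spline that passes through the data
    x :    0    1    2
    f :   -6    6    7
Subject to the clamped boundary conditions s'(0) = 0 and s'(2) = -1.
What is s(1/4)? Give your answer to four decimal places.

Put m_i = s'' at the i-th knot. Here h = (1, 1) and Δ = (12, 1), so the interior equations h_(i-1)·m_(i-1) + 2(h_(i-1)+h_i)·m_i + h_i·m_(i+1) = 6(Δ_i − Δ_(i-1)) read
  1·m_0 + 4·m_1 + 1·m_2 = 6(Δ_1 - Δ_0) = -66
Clamped end conditions give two more equations: 2h_0·m_0 + h_0·m_1 = 6(Δ_0 - s'(0)) = 72 and h_1·m_1 + 2h_1·m_2 = 6(s'(2) - Δ_1) = -12.
Forward elimination and back-substitution give m_0 = 52, m_1 = -32, m_2 = 10.
On [0, 1], s(x) = -6 + 0·x + 26·x² - 14·x³.
With x = 1/4: s(1/4) = -147/32.

-4.5938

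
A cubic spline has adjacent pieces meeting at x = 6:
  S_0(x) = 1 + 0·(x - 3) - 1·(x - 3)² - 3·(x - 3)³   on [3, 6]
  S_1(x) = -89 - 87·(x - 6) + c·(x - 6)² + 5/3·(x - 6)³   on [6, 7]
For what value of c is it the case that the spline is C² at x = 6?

S_0''(x) = -2 - 18·(x - 3), so S_0''(6) = -56. On the right, S_1''(6) = 2c, so c = -28.

-28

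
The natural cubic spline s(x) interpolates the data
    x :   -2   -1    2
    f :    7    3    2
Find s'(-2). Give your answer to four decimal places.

-4.4583

With σ_i denoting the second derivative at x_i, h_i = 1, 3, and Δ_i = (y_(i+1) − y_i)/h_i = -4, -1/3:
  1·σ_0 + 8·σ_1 + 3·σ_2 = 6(Δ_1 - Δ_0) = 22
Natural end conditions: σ_0 = σ_2 = 0.
Forward elimination and back-substitution give σ_0 = 0, σ_1 = 11/4, σ_2 = 0.
On [-2, -1], s'(x) = b_0 + 2c_0·(x + 2) + 3d_0·(x + 2)² with b_0 = Δ_0 - h_0(2σ_0 + σ_1)/6 = -107/24, c_0 = σ_0/2 = 0, d_0 = (σ_1 - σ_0)/(6h_0) = 11/24. So s'(-2) = -107/24.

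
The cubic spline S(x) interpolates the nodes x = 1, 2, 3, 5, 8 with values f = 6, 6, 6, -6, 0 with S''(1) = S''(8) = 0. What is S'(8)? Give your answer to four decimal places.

Let m_i = S''(x_i). Step sizes h_i = 1, 1, 2, 3; slopes of the chords Δ_i = (y_(i+1) - y_i)/h_i = 0, 0, -6, 2.
  1·m_0 + 4·m_1 + 1·m_2 = 6(Δ_1 - Δ_0) = 0
  1·m_1 + 6·m_2 + 2·m_3 = 6(Δ_2 - Δ_1) = -36
  2·m_2 + 10·m_3 + 3·m_4 = 6(Δ_3 - Δ_2) = 48
Natural end conditions: m_0 = m_4 = 0.
Solving: m_0 = 0, m_1 = 228/107, m_2 = -912/107, m_3 = 696/107, m_4 = 0.
On [5, 8], S'(x) = b_3 + 2c_3·(x - 5) + 3d_3·(x - 5)² with b_3 = Δ_3 - h_3(2m_3 + m_4)/6 = -482/107, c_3 = m_3/2 = 348/107, d_3 = (m_4 - m_3)/(6h_3) = -116/321. So S'(8) = 562/107.

5.2523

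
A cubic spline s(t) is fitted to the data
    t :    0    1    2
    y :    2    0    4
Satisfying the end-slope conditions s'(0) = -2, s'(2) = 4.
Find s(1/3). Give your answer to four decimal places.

1.1111

Write M_i for s''(x_i). With h_i = 1, 1 and divided differences Δ_i = -2, 4, the continuity of s' gives the tridiagonal system
  1·M_0 + 4·M_1 + 1·M_2 = 6(Δ_1 - Δ_0) = 36
Clamped end conditions give two more equations: 2h_0·M_0 + h_0·M_1 = 6(Δ_0 - s'(0)) = 0 and h_1·M_1 + 2h_1·M_2 = 6(s'(2) - Δ_1) = 0.
Solving: M_0 = -6, M_1 = 12, M_2 = -6.
On [0, 1], s(t) = 2 - 2·t - 3·t² + 3·t³.
With t = 1/3: s(1/3) = 10/9.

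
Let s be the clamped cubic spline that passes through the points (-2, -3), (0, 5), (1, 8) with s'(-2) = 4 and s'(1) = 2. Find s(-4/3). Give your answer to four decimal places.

With M_i denoting the second derivative at x_i, h_i = 2, 1, and Δ_i = (y_(i+1) − y_i)/h_i = 4, 3:
  2·M_0 + 6·M_1 + 1·M_2 = 6(Δ_1 - Δ_0) = -6
Clamped end conditions give two more equations: 2h_0·M_0 + h_0·M_1 = 6(Δ_0 - s'(-2)) = 0 and h_1·M_1 + 2h_1·M_2 = 6(s'(1) - Δ_1) = -6.
Solving: M_0 = 1/3, M_1 = -2/3, M_2 = -8/3.
On [-2, 0], s(x) = -3 + 4·(x + 2) + 1/6·(x + 2)² - 1/12·(x + 2)³.
With (x + 2) = 2/3: s(-4/3) = -23/81.

-0.2840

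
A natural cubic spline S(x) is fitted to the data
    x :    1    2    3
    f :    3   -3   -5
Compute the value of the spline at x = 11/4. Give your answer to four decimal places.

-4.7344

Let M_i = S''(x_i). Step sizes h_i = 1, 1; slopes of the chords Δ_i = (y_(i+1) - y_i)/h_i = -6, -2.
  1·M_0 + 4·M_1 + 1·M_2 = 6(Δ_1 - Δ_0) = 24
Natural end conditions: M_0 = M_2 = 0.
Solving: M_0 = 0, M_1 = 6, M_2 = 0.
On [2, 3], S(x) = -3 - 4·(x - 2) + 3·(x - 2)² - 1·(x - 2)³.
With (x - 2) = 3/4: S(11/4) = -303/64.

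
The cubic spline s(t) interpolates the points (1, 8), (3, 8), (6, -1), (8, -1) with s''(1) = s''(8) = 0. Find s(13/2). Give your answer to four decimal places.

With m_i denoting the second derivative at x_i, h_i = 2, 3, 2, and Δ_i = (y_(i+1) − y_i)/h_i = 0, -3, 0:
  2·m_0 + 10·m_1 + 3·m_2 = 6(Δ_1 - Δ_0) = -18
  3·m_1 + 10·m_2 + 2·m_3 = 6(Δ_2 - Δ_1) = 18
Natural end conditions: m_0 = m_3 = 0.
Forward elimination and back-substitution give m_0 = 0, m_1 = -18/7, m_2 = 18/7, m_3 = 0.
On [6, 8], s(t) = -1 - 12/7·(t - 6) + 9/7·(t - 6)² - 3/14·(t - 6)³.
With (t - 6) = 1/2: s(13/2) = -25/16.

-1.5625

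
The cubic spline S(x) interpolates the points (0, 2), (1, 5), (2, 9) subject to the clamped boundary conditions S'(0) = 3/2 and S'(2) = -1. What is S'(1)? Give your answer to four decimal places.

Let σ_i = S''(x_i). Step sizes h_i = 1, 1; slopes of the chords Δ_i = (y_(i+1) - y_i)/h_i = 3, 4.
  1·σ_0 + 4·σ_1 + 1·σ_2 = 6(Δ_1 - Δ_0) = 6
Clamped end conditions give two more equations: 2h_0·σ_0 + h_0·σ_1 = 6(Δ_0 - S'(0)) = 9 and h_1·σ_1 + 2h_1·σ_2 = 6(S'(2) - Δ_1) = -30.
Forward elimination and back-substitution give σ_0 = 7/4, σ_1 = 11/2, σ_2 = -71/4.
On [1, 2], S'(x) = b_1 + 2c_1·(x - 1) + 3d_1·(x - 1)² with b_1 = Δ_1 - h_1(2σ_1 + σ_2)/6 = 41/8, c_1 = σ_1/2 = 11/4, d_1 = (σ_2 - σ_1)/(6h_1) = -31/8. So S'(1) = 41/8.

5.1250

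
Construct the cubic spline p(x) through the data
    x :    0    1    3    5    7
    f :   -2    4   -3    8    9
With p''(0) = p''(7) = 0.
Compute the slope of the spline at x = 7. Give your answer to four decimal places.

Let M_i = p''(x_i). Step sizes h_i = 1, 2, 2, 2; slopes of the chords Δ_i = (y_(i+1) - y_i)/h_i = 6, -7/2, 11/2, 1/2.
  1·M_0 + 6·M_1 + 2·M_2 = 6(Δ_1 - Δ_0) = -57
  2·M_1 + 8·M_2 + 2·M_3 = 6(Δ_2 - Δ_1) = 54
  2·M_2 + 8·M_3 + 2·M_4 = 6(Δ_3 - Δ_2) = -30
Natural end conditions: M_0 = M_4 = 0.
Solving: M_0 = 0, M_1 = -1101/82, M_2 = 483/41, M_3 = -549/82, M_4 = 0.
On [5, 7], p'(x) = b_3 + 2c_3·(x - 5) + 3d_3·(x - 5)² with b_3 = Δ_3 - h_3(2M_3 + M_4)/6 = 407/82, c_3 = M_3/2 = -549/164, d_3 = (M_4 - M_3)/(6h_3) = 183/328. So p'(7) = -71/41.

-1.7317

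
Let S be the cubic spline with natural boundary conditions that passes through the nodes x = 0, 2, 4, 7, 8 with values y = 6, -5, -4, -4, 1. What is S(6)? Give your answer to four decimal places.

-5.4279

Write M_i for S''(x_i). With h_i = 2, 2, 3, 1 and divided differences Δ_i = -11/2, 1/2, 0, 5, the continuity of S' gives the tridiagonal system
  2·M_0 + 8·M_1 + 2·M_2 = 6(Δ_1 - Δ_0) = 36
  2·M_1 + 10·M_2 + 3·M_3 = 6(Δ_2 - Δ_1) = -3
  3·M_2 + 8·M_3 + 1·M_4 = 6(Δ_3 - Δ_2) = 30
Natural end conditions: M_0 = M_4 = 0.
Hence M_0 = 0, M_1 = 348/67, M_2 = -186/67, M_3 = 321/67, M_4 = 0.
On [4, 7], S(x) = -4 + 51/134·(x - 4) - 93/67·(x - 4)² + 169/402·(x - 4)³.
With (x - 4) = 2: S(6) = -1091/201.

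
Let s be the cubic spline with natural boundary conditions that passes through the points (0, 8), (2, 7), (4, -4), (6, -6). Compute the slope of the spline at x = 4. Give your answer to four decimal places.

Let σ_i = s''(x_i). Step sizes h_i = 2, 2, 2; slopes of the chords Δ_i = (y_(i+1) - y_i)/h_i = -1/2, -11/2, -1.
  2·σ_0 + 8·σ_1 + 2·σ_2 = 6(Δ_1 - Δ_0) = -30
  2·σ_1 + 8·σ_2 + 2·σ_3 = 6(Δ_2 - Δ_1) = 27
Natural end conditions: σ_0 = σ_3 = 0.
Forward elimination and back-substitution give σ_0 = 0, σ_1 = -49/10, σ_2 = 23/5, σ_3 = 0.
On [4, 6], s'(x) = b_2 + 2c_2·(x - 4) + 3d_2·(x - 4)² with b_2 = Δ_2 - h_2(2σ_2 + σ_3)/6 = -61/15, c_2 = σ_2/2 = 23/10, d_2 = (σ_3 - σ_2)/(6h_2) = -23/60. So s'(4) = -61/15.

-4.0667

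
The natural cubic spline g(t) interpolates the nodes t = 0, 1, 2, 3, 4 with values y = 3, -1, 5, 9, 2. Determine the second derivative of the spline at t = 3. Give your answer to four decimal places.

Let M_i = g''(x_i). Step sizes h_i = 1, 1, 1, 1; slopes of the chords Δ_i = (y_(i+1) - y_i)/h_i = -4, 6, 4, -7.
  1·M_0 + 4·M_1 + 1·M_2 = 6(Δ_1 - Δ_0) = 60
  1·M_1 + 4·M_2 + 1·M_3 = 6(Δ_2 - Δ_1) = -12
  1·M_2 + 4·M_3 + 1·M_4 = 6(Δ_3 - Δ_2) = -66
Natural end conditions: M_0 = M_4 = 0.
Hence M_0 = 0, M_1 = 63/4, M_2 = -3, M_3 = -63/4, M_4 = 0.

-15.7500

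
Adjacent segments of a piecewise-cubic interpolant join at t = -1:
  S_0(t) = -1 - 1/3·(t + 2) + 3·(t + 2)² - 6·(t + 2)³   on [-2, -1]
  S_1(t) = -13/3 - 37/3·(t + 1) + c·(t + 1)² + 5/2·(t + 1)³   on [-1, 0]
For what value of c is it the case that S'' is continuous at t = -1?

-15

S_0''(t) = 6 - 36·(t + 2), so S_0''(-1) = -30. On the right, S_1''(-1) = 2c, so c = -15.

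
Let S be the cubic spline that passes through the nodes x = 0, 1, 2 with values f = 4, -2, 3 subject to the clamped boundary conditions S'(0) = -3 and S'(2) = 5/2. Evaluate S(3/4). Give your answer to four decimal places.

-1.1152

Put m_i = S'' at the i-th knot. Here h = (1, 1) and Δ = (-6, 5), so the interior equations h_(i-1)·m_(i-1) + 2(h_(i-1)+h_i)·m_i + h_i·m_(i+1) = 6(Δ_i − Δ_(i-1)) read
  1·m_0 + 4·m_1 + 1·m_2 = 6(Δ_1 - Δ_0) = 66
Clamped end conditions give two more equations: 2h_0·m_0 + h_0·m_1 = 6(Δ_0 - S'(0)) = -18 and h_1·m_1 + 2h_1·m_2 = 6(S'(2) - Δ_1) = -15.
Hence m_0 = -91/4, m_1 = 55/2, m_2 = -85/4.
On [0, 1], S(x) = 4 - 3·x - 91/8·x² + 67/8·x³.
With x = 3/4: S(3/4) = -571/512.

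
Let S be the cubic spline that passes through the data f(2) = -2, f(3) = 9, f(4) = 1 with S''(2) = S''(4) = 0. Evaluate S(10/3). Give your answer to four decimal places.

8.0926

With M_i denoting the second derivative at x_i, h_i = 1, 1, and Δ_i = (y_(i+1) − y_i)/h_i = 11, -8:
  1·M_0 + 4·M_1 + 1·M_2 = 6(Δ_1 - Δ_0) = -114
Natural end conditions: M_0 = M_2 = 0.
Solving: M_0 = 0, M_1 = -57/2, M_2 = 0.
On [3, 4], S(x) = 9 + 3/2·(x - 3) - 57/4·(x - 3)² + 19/4·(x - 3)³.
With (x - 3) = 1/3: S(10/3) = 437/54.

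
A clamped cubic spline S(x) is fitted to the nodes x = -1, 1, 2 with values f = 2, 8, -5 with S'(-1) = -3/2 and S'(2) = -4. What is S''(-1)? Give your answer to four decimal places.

With M_i denoting the second derivative at x_i, h_i = 2, 1, and Δ_i = (y_(i+1) − y_i)/h_i = 3, -13:
  2·M_0 + 6·M_1 + 1·M_2 = 6(Δ_1 - Δ_0) = -96
Clamped end conditions give two more equations: 2h_0·M_0 + h_0·M_1 = 6(Δ_0 - S'(-1)) = 27 and h_1·M_1 + 2h_1·M_2 = 6(S'(2) - Δ_1) = 54.
Hence M_0 = 263/12, M_1 = -91/3, M_2 = 253/6.

21.9167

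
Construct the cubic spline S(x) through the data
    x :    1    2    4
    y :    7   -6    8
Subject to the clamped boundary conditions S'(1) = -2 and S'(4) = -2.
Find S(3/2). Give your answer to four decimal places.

Put M_i = S'' at the i-th knot. Here h = (1, 2) and Δ = (-13, 7), so the interior equations h_(i-1)·M_(i-1) + 2(h_(i-1)+h_i)·M_i + h_i·M_(i+1) = 6(Δ_i − Δ_(i-1)) read
  1·M_0 + 6·M_1 + 2·M_2 = 6(Δ_1 - Δ_0) = 120
Clamped end conditions give two more equations: 2h_0·M_0 + h_0·M_1 = 6(Δ_0 - S'(1)) = -66 and h_1·M_1 + 2h_1·M_2 = 6(S'(4) - Δ_1) = -54.
Forward elimination and back-substitution give M_0 = -53, M_1 = 40, M_2 = -67/2.
On [1, 2], S(x) = 7 - 2·(x - 1) - 53/2·(x - 1)² + 31/2·(x - 1)³.
With (x - 1) = 1/2: S(3/2) = 21/16.

1.3125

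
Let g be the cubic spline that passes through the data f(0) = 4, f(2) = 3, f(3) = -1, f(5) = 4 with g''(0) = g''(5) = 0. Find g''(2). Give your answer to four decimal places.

-4.7143

Let m_i = g''(x_i). Step sizes h_i = 2, 1, 2; slopes of the chords Δ_i = (y_(i+1) - y_i)/h_i = -1/2, -4, 5/2.
  2·m_0 + 6·m_1 + 1·m_2 = 6(Δ_1 - Δ_0) = -21
  1·m_1 + 6·m_2 + 2·m_3 = 6(Δ_2 - Δ_1) = 39
Natural end conditions: m_0 = m_3 = 0.
Hence m_0 = 0, m_1 = -33/7, m_2 = 51/7, m_3 = 0.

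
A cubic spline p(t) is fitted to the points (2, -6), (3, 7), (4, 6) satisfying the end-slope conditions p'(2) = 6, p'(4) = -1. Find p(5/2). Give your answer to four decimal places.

Write σ_i for p''(x_i). With h_i = 1, 1 and divided differences Δ_i = 13, -1, the continuity of p' gives the tridiagonal system
  1·σ_0 + 4·σ_1 + 1·σ_2 = 6(Δ_1 - Δ_0) = -84
Clamped end conditions give two more equations: 2h_0·σ_0 + h_0·σ_1 = 6(Δ_0 - p'(2)) = 42 and h_1·σ_1 + 2h_1·σ_2 = 6(p'(4) - Δ_1) = 0.
Forward elimination and back-substitution give σ_0 = 77/2, σ_1 = -35, σ_2 = 35/2.
On [2, 3], p(t) = -6 + 6·(t - 2) + 77/4·(t - 2)² - 49/4·(t - 2)³.
With (t - 2) = 1/2: p(5/2) = 9/32.

0.2813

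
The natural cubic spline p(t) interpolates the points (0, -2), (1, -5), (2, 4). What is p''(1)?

18

Put M_i = p'' at the i-th knot. Here h = (1, 1) and Δ = (-3, 9), so the interior equations h_(i-1)·M_(i-1) + 2(h_(i-1)+h_i)·M_i + h_i·M_(i+1) = 6(Δ_i − Δ_(i-1)) read
  1·M_0 + 4·M_1 + 1·M_2 = 6(Δ_1 - Δ_0) = 72
Natural end conditions: M_0 = M_2 = 0.
Hence M_0 = 0, M_1 = 18, M_2 = 0.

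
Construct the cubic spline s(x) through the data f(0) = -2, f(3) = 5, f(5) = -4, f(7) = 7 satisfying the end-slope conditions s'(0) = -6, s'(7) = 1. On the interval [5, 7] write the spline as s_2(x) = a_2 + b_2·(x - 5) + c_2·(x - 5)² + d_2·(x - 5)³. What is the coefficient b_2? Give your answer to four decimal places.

0.9324

Let m_i = s''(x_i). Step sizes h_i = 3, 2, 2; slopes of the chords Δ_i = (y_(i+1) - y_i)/h_i = 7/3, -9/2, 11/2.
  3·m_0 + 10·m_1 + 2·m_2 = 6(Δ_1 - Δ_0) = -41
  2·m_1 + 8·m_2 + 2·m_3 = 6(Δ_2 - Δ_1) = 60
Clamped end conditions give two more equations: 2h_0·m_0 + h_0·m_1 = 6(Δ_0 - s'(0)) = 50 and h_2·m_2 + 2h_2·m_3 = 6(s'(7) - Δ_2) = -27.
Solving: m_0 = 1534/111, m_1 = -406/37, m_2 = 1009/74, m_3 = -502/37.
On [5, 7], with s_2(x) = a_2 + b_2·(x - 5) + c_2·(x - 5)² + d_2·(x - 5)³: c_2 = m_2/2 = 1009/148, d_2 = (m_3 - m_2)/(6h_2) = -671/296, b_2 = Δ_2 - h_2(2m_2 + m_3)/6 = 69/74.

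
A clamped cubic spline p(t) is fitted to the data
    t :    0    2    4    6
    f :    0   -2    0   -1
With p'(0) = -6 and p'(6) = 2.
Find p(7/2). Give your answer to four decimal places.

-0.0094

With M_i denoting the second derivative at x_i, h_i = 2, 2, 2, and Δ_i = (y_(i+1) − y_i)/h_i = -1, 1, -1/2:
  2·M_0 + 8·M_1 + 2·M_2 = 6(Δ_1 - Δ_0) = 12
  2·M_1 + 8·M_2 + 2·M_3 = 6(Δ_2 - Δ_1) = -9
Clamped end conditions give two more equations: 2h_0·M_0 + h_0·M_1 = 6(Δ_0 - p'(0)) = 30 and h_2·M_2 + 2h_2·M_3 = 6(p'(6) - Δ_2) = 15.
Forward elimination and back-substitution give M_0 = 221/30, M_1 = 4/15, M_2 = -73/30, M_3 = 149/30.
On [2, 4], p(t) = -2 + 49/30·(t - 2) + 2/15·(t - 2)² - 9/40·(t - 2)³.
With (t - 2) = 3/2: p(7/2) = -3/320.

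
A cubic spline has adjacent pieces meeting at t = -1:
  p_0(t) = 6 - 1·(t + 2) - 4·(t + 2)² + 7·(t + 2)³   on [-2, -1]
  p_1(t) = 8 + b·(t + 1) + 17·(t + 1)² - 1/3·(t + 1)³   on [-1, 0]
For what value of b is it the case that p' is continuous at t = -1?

p_0'(t) = -1 - 8·(t + 2) + 21·(t + 2)², so p_0'(-1) = 12. On the right, p_1'(-1) = b, so b = 12.

12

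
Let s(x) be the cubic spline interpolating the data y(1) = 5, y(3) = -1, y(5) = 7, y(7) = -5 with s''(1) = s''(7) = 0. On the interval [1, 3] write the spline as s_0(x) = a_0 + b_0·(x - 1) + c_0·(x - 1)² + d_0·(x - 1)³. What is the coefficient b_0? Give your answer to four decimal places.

Let m_i = s''(x_i). Step sizes h_i = 2, 2, 2; slopes of the chords Δ_i = (y_(i+1) - y_i)/h_i = -3, 4, -6.
  2·m_0 + 8·m_1 + 2·m_2 = 6(Δ_1 - Δ_0) = 42
  2·m_1 + 8·m_2 + 2·m_3 = 6(Δ_2 - Δ_1) = -60
Natural end conditions: m_0 = m_3 = 0.
Solving the tridiagonal system: m_0 = 0, m_1 = 38/5, m_2 = -47/5, m_3 = 0.
On [1, 3], with s_0(x) = a_0 + b_0·(x - 1) + c_0·(x - 1)² + d_0·(x - 1)³: c_0 = m_0/2 = 0, d_0 = (m_1 - m_0)/(6h_0) = 19/30, b_0 = Δ_0 - h_0(2m_0 + m_1)/6 = -83/15.

-5.5333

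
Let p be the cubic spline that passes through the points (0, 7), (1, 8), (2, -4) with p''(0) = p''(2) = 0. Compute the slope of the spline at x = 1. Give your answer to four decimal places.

Write m_i for p''(x_i). With h_i = 1, 1 and divided differences Δ_i = 1, -12, the continuity of p' gives the tridiagonal system
  1·m_0 + 4·m_1 + 1·m_2 = 6(Δ_1 - Δ_0) = -78
Natural end conditions: m_0 = m_2 = 0.
Solving the tridiagonal system: m_0 = 0, m_1 = -39/2, m_2 = 0.
On [1, 2], p'(x) = b_1 + 2c_1·(x - 1) + 3d_1·(x - 1)² with b_1 = Δ_1 - h_1(2m_1 + m_2)/6 = -11/2, c_1 = m_1/2 = -39/4, d_1 = (m_2 - m_1)/(6h_1) = 13/4. So p'(1) = -11/2.

-5.5000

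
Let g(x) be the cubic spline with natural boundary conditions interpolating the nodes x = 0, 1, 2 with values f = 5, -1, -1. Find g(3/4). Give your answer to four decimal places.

0.0078

Let M_i = g''(x_i). Step sizes h_i = 1, 1; slopes of the chords Δ_i = (y_(i+1) - y_i)/h_i = -6, 0.
  1·M_0 + 4·M_1 + 1·M_2 = 6(Δ_1 - Δ_0) = 36
Natural end conditions: M_0 = M_2 = 0.
Hence M_0 = 0, M_1 = 9, M_2 = 0.
On [0, 1], g(x) = 5 - 15/2·x + 0·x² + 3/2·x³.
With x = 3/4: g(3/4) = 1/128.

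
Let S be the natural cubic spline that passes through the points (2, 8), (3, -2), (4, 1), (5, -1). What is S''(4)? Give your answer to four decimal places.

Write M_i for S''(x_i). With h_i = 1, 1, 1 and divided differences Δ_i = -10, 3, -2, the continuity of S' gives the tridiagonal system
  1·M_0 + 4·M_1 + 1·M_2 = 6(Δ_1 - Δ_0) = 78
  1·M_1 + 4·M_2 + 1·M_3 = 6(Δ_2 - Δ_1) = -30
Natural end conditions: M_0 = M_3 = 0.
Solving the tridiagonal system: M_0 = 0, M_1 = 114/5, M_2 = -66/5, M_3 = 0.

-13.2000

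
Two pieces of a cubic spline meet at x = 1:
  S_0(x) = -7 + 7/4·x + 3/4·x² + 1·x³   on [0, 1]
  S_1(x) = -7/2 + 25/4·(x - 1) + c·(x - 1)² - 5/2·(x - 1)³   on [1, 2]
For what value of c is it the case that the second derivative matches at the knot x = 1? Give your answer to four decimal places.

S_0''(x) = 3/2 + 6·x, so S_0''(1) = 15/2. On the right, S_1''(1) = 2c, so c = 15/4.

3.7500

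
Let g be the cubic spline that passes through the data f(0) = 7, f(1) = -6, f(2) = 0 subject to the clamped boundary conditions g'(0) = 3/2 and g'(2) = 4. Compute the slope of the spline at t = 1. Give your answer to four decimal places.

-6.6250

Write M_i for g''(x_i). With h_i = 1, 1 and divided differences Δ_i = -13, 6, the continuity of g' gives the tridiagonal system
  1·M_0 + 4·M_1 + 1·M_2 = 6(Δ_1 - Δ_0) = 114
Clamped end conditions give two more equations: 2h_0·M_0 + h_0·M_1 = 6(Δ_0 - g'(0)) = -87 and h_1·M_1 + 2h_1·M_2 = 6(g'(2) - Δ_1) = -12.
Solving: M_0 = -283/4, M_1 = 109/2, M_2 = -133/4.
On [1, 2], g'(t) = b_1 + 2c_1·(t - 1) + 3d_1·(t - 1)² with b_1 = Δ_1 - h_1(2M_1 + M_2)/6 = -53/8, c_1 = M_1/2 = 109/4, d_1 = (M_2 - M_1)/(6h_1) = -117/8. So g'(1) = -53/8.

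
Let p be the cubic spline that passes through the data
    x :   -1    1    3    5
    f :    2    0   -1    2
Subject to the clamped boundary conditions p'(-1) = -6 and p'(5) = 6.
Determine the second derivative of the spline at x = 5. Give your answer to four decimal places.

Let M_i = p''(x_i). Step sizes h_i = 2, 2, 2; slopes of the chords Δ_i = (y_(i+1) - y_i)/h_i = -1, -1/2, 3/2.
  2·M_0 + 8·M_1 + 2·M_2 = 6(Δ_1 - Δ_0) = 3
  2·M_1 + 8·M_2 + 2·M_3 = 6(Δ_2 - Δ_1) = 12
Clamped end conditions give two more equations: 2h_0·M_0 + h_0·M_1 = 6(Δ_0 - p'(-1)) = 30 and h_2·M_2 + 2h_2·M_3 = 6(p'(5) - Δ_2) = 27.
Hence M_0 = 42/5, M_1 = -9/5, M_2 = 3/10, M_3 = 33/5.

6.6000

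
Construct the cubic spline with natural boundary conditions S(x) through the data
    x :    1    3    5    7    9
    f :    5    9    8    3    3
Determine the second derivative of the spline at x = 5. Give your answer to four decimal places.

Let σ_i = S''(x_i). Step sizes h_i = 2, 2, 2, 2; slopes of the chords Δ_i = (y_(i+1) - y_i)/h_i = 2, -1/2, -5/2, 0.
  2·σ_0 + 8·σ_1 + 2·σ_2 = 6(Δ_1 - Δ_0) = -15
  2·σ_1 + 8·σ_2 + 2·σ_3 = 6(Δ_2 - Δ_1) = -12
  2·σ_2 + 8·σ_3 + 2·σ_4 = 6(Δ_3 - Δ_2) = 15
Natural end conditions: σ_0 = σ_4 = 0.
Solving: σ_0 = 0, σ_1 = -81/56, σ_2 = -12/7, σ_3 = 129/56, σ_4 = 0.

-1.7143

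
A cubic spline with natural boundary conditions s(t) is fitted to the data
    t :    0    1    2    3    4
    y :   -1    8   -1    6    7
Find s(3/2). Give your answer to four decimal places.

3.4196

Write M_i for s''(x_i). With h_i = 1, 1, 1, 1 and divided differences Δ_i = 9, -9, 7, 1, the continuity of s' gives the tridiagonal system
  1·M_0 + 4·M_1 + 1·M_2 = 6(Δ_1 - Δ_0) = -108
  1·M_1 + 4·M_2 + 1·M_3 = 6(Δ_2 - Δ_1) = 96
  1·M_2 + 4·M_3 + 1·M_4 = 6(Δ_3 - Δ_2) = -36
Natural end conditions: M_0 = M_4 = 0.
Hence M_0 = 0, M_1 = -255/7, M_2 = 264/7, M_3 = -129/7, M_4 = 0.
On [1, 2], s(t) = 8 - 22/7·(t - 1) - 255/14·(t - 1)² + 173/14·(t - 1)³.
With (t - 1) = 1/2: s(3/2) = 383/112.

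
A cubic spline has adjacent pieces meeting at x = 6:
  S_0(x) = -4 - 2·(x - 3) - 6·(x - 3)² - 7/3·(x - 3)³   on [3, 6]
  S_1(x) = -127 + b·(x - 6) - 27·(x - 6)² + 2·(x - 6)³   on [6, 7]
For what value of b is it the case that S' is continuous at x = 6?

S_0'(x) = -2 - 12·(x - 3) - 7·(x - 3)², so S_0'(6) = -101. On the right, S_1'(6) = b, so b = -101.

-101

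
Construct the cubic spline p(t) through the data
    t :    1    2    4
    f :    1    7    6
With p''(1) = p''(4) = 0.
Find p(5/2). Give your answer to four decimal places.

8.1719

Write M_i for p''(x_i). With h_i = 1, 2 and divided differences Δ_i = 6, -1/2, the continuity of p' gives the tridiagonal system
  1·M_0 + 6·M_1 + 2·M_2 = 6(Δ_1 - Δ_0) = -39
Natural end conditions: M_0 = M_2 = 0.
Solving the tridiagonal system: M_0 = 0, M_1 = -13/2, M_2 = 0.
On [2, 4], p(t) = 7 + 23/6·(t - 2) - 13/4·(t - 2)² + 13/24·(t - 2)³.
With (t - 2) = 1/2: p(5/2) = 523/64.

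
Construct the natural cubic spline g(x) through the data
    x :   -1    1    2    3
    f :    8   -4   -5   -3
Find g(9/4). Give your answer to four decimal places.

With M_i denoting the second derivative at x_i, h_i = 2, 1, 1, and Δ_i = (y_(i+1) − y_i)/h_i = -6, -1, 2:
  2·M_0 + 6·M_1 + 1·M_2 = 6(Δ_1 - Δ_0) = 30
  1·M_1 + 4·M_2 + 1·M_3 = 6(Δ_2 - Δ_1) = 18
Natural end conditions: M_0 = M_3 = 0.
Solving the tridiagonal system: M_0 = 0, M_1 = 102/23, M_2 = 78/23, M_3 = 0.
On [2, 3], g(x) = -5 + 20/23·(x - 2) + 39/23·(x - 2)² - 13/23·(x - 2)³.
With (x - 2) = 1/4: g(9/4) = -6897/1472.

-4.6855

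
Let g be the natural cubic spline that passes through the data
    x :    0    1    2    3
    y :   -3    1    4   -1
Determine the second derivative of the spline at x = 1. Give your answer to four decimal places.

Let m_i = g''(x_i). Step sizes h_i = 1, 1, 1; slopes of the chords Δ_i = (y_(i+1) - y_i)/h_i = 4, 3, -5.
  1·m_0 + 4·m_1 + 1·m_2 = 6(Δ_1 - Δ_0) = -6
  1·m_1 + 4·m_2 + 1·m_3 = 6(Δ_2 - Δ_1) = -48
Natural end conditions: m_0 = m_3 = 0.
Solving: m_0 = 0, m_1 = 8/5, m_2 = -62/5, m_3 = 0.

1.6000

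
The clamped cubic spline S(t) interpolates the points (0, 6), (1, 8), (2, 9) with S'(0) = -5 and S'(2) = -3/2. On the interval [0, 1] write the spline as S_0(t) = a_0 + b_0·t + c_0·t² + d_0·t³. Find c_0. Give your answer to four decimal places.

12.1250

With σ_i denoting the second derivative at x_i, h_i = 1, 1, and Δ_i = (y_(i+1) − y_i)/h_i = 2, 1:
  1·σ_0 + 4·σ_1 + 1·σ_2 = 6(Δ_1 - Δ_0) = -6
Clamped end conditions give two more equations: 2h_0·σ_0 + h_0·σ_1 = 6(Δ_0 - S'(0)) = 42 and h_1·σ_1 + 2h_1·σ_2 = 6(S'(2) - Δ_1) = -15.
Solving: σ_0 = 97/4, σ_1 = -13/2, σ_2 = -17/4.
On [0, 1], with S_0(t) = a_0 + b_0·t + c_0·t² + d_0·t³: c_0 = σ_0/2 = 97/8, d_0 = (σ_1 - σ_0)/(6h_0) = -41/8, b_0 = Δ_0 - h_0(2σ_0 + σ_1)/6 = -5.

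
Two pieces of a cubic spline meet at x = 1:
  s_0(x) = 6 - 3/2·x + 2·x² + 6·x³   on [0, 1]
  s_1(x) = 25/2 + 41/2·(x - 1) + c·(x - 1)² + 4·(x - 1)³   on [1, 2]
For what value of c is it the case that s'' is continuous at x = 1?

s_0''(x) = 4 + 36·x, so s_0''(1) = 40. On the right, s_1''(1) = 2c, so c = 20.

20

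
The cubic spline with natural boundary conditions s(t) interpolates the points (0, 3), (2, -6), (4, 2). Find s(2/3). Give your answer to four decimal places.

With σ_i denoting the second derivative at x_i, h_i = 2, 2, and Δ_i = (y_(i+1) − y_i)/h_i = -9/2, 4:
  2·σ_0 + 8·σ_1 + 2·σ_2 = 6(Δ_1 - Δ_0) = 51
Natural end conditions: σ_0 = σ_2 = 0.
Hence σ_0 = 0, σ_1 = 51/8, σ_2 = 0.
On [0, 2], s(t) = 3 - 53/8·t + 0·t² + 17/32·t³.
With t = 2/3: s(2/3) = -34/27.

-1.2593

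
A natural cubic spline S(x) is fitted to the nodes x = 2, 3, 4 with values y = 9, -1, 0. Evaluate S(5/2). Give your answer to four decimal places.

2.9688

Let M_i = S''(x_i). Step sizes h_i = 1, 1; slopes of the chords Δ_i = (y_(i+1) - y_i)/h_i = -10, 1.
  1·M_0 + 4·M_1 + 1·M_2 = 6(Δ_1 - Δ_0) = 66
Natural end conditions: M_0 = M_2 = 0.
Solving the tridiagonal system: M_0 = 0, M_1 = 33/2, M_2 = 0.
On [2, 3], S(x) = 9 - 51/4·(x - 2) + 0·(x - 2)² + 11/4·(x - 2)³.
With (x - 2) = 1/2: S(5/2) = 95/32.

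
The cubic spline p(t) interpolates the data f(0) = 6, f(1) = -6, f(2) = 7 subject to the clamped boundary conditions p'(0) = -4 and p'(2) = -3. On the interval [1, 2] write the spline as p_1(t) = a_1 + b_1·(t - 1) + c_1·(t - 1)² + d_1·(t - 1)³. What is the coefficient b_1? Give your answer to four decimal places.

Put σ_i = p'' at the i-th knot. Here h = (1, 1) and Δ = (-12, 13), so the interior equations h_(i-1)·σ_(i-1) + 2(h_(i-1)+h_i)·σ_i + h_i·σ_(i+1) = 6(Δ_i − Δ_(i-1)) read
  1·σ_0 + 4·σ_1 + 1·σ_2 = 6(Δ_1 - Δ_0) = 150
Clamped end conditions give two more equations: 2h_0·σ_0 + h_0·σ_1 = 6(Δ_0 - p'(0)) = -48 and h_1·σ_1 + 2h_1·σ_2 = 6(p'(2) - Δ_1) = -96.
Solving the tridiagonal system: σ_0 = -61, σ_1 = 74, σ_2 = -85.
On [1, 2], with p_1(t) = a_1 + b_1·(t - 1) + c_1·(t - 1)² + d_1·(t - 1)³: c_1 = σ_1/2 = 37, d_1 = (σ_2 - σ_1)/(6h_1) = -53/2, b_1 = Δ_1 - h_1(2σ_1 + σ_2)/6 = 5/2.

2.5000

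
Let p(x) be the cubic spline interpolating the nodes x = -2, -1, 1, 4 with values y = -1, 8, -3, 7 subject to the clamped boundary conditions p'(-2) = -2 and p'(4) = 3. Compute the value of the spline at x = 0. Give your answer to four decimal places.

Put M_i = p'' at the i-th knot. Here h = (1, 2, 3) and Δ = (9, -11/2, 10/3), so the interior equations h_(i-1)·M_(i-1) + 2(h_(i-1)+h_i)·M_i + h_i·M_(i+1) = 6(Δ_i − Δ_(i-1)) read
  1·M_0 + 6·M_1 + 2·M_2 = 6(Δ_1 - Δ_0) = -87
  2·M_1 + 10·M_2 + 3·M_3 = 6(Δ_2 - Δ_1) = 53
Clamped end conditions give two more equations: 2h_0·M_0 + h_0·M_1 = 6(Δ_0 - p'(-2)) = 66 and h_2·M_2 + 2h_2·M_3 = 6(p'(4) - Δ_2) = -2.
Forward elimination and back-substitution give M_0 = 2633/57, M_1 = -1504/57, M_2 = 716/57, M_3 = -377/57.
On [-1, 1], p(x) = 8 + 901/114·(x + 1) - 752/57·(x + 1)² + 185/57·(x + 1)³.
With (x + 1) = 1: p(0) = 679/114.

5.9561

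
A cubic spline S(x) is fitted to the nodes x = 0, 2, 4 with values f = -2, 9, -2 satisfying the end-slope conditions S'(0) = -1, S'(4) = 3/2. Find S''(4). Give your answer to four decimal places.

19.3750

Write σ_i for S''(x_i). With h_i = 2, 2 and divided differences Δ_i = 11/2, -11/2, the continuity of S' gives the tridiagonal system
  2·σ_0 + 8·σ_1 + 2·σ_2 = 6(Δ_1 - Δ_0) = -66
Clamped end conditions give two more equations: 2h_0·σ_0 + h_0·σ_1 = 6(Δ_0 - S'(0)) = 39 and h_1·σ_1 + 2h_1·σ_2 = 6(S'(4) - Δ_1) = 42.
Solving the tridiagonal system: σ_0 = 149/8, σ_1 = -71/4, σ_2 = 155/8.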